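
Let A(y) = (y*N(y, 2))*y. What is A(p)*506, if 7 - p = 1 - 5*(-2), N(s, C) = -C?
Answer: -16192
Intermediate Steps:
p = -4 (p = 7 - (1 - 5*(-2)) = 7 - (1 + 10) = 7 - 1*11 = 7 - 11 = -4)
A(y) = -2*y² (A(y) = (y*(-1*2))*y = (y*(-2))*y = (-2*y)*y = -2*y²)
A(p)*506 = -2*(-4)²*506 = -2*16*506 = -32*506 = -16192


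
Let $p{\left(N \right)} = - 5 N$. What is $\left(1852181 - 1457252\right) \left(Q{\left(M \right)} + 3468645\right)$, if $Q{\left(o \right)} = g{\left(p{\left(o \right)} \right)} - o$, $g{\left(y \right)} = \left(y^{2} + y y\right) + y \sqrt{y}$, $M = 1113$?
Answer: $25830719065278 - 2197779885 i \sqrt{5565} \approx 2.5831 \cdot 10^{13} - 1.6395 \cdot 10^{11} i$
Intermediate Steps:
$g{\left(y \right)} = y^{\frac{3}{2}} + 2 y^{2}$ ($g{\left(y \right)} = \left(y^{2} + y^{2}\right) + y^{\frac{3}{2}} = 2 y^{2} + y^{\frac{3}{2}} = y^{\frac{3}{2}} + 2 y^{2}$)
$Q{\left(o \right)} = - o + 50 o^{2} + 5 \sqrt{5} \left(- o\right)^{\frac{3}{2}}$ ($Q{\left(o \right)} = \left(\left(- 5 o\right)^{\frac{3}{2}} + 2 \left(- 5 o\right)^{2}\right) - o = \left(5 \sqrt{5} \left(- o\right)^{\frac{3}{2}} + 2 \cdot 25 o^{2}\right) - o = \left(5 \sqrt{5} \left(- o\right)^{\frac{3}{2}} + 50 o^{2}\right) - o = \left(50 o^{2} + 5 \sqrt{5} \left(- o\right)^{\frac{3}{2}}\right) - o = - o + 50 o^{2} + 5 \sqrt{5} \left(- o\right)^{\frac{3}{2}}$)
$\left(1852181 - 1457252\right) \left(Q{\left(M \right)} + 3468645\right) = \left(1852181 - 1457252\right) \left(\left(\left(-1\right) 1113 + 50 \cdot 1113^{2} + 5 \sqrt{5} \left(\left(-1\right) 1113\right)^{\frac{3}{2}}\right) + 3468645\right) = 394929 \left(\left(-1113 + 50 \cdot 1238769 + 5 \sqrt{5} \left(-1113\right)^{\frac{3}{2}}\right) + 3468645\right) = 394929 \left(\left(-1113 + 61938450 + 5 \sqrt{5} \left(- 1113 i \sqrt{1113}\right)\right) + 3468645\right) = 394929 \left(\left(-1113 + 61938450 - 5565 i \sqrt{5565}\right) + 3468645\right) = 394929 \left(\left(61937337 - 5565 i \sqrt{5565}\right) + 3468645\right) = 394929 \left(65405982 - 5565 i \sqrt{5565}\right) = 25830719065278 - 2197779885 i \sqrt{5565}$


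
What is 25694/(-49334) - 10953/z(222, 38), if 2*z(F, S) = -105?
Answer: 179668789/863345 ≈ 208.11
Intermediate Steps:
z(F, S) = -105/2 (z(F, S) = (1/2)*(-105) = -105/2)
25694/(-49334) - 10953/z(222, 38) = 25694/(-49334) - 10953/(-105/2) = 25694*(-1/49334) - 10953*(-2/105) = -12847/24667 + 7302/35 = 179668789/863345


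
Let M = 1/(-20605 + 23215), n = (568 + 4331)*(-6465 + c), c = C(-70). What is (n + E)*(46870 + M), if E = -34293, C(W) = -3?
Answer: -258697014979235/174 ≈ -1.4868e+12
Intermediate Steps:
c = -3
n = -31686732 (n = (568 + 4331)*(-6465 - 3) = 4899*(-6468) = -31686732)
M = 1/2610 ≈ 0.00038314
(n + E)*(46870 + M) = (-31686732 - 34293)*(46870 + 1/2610) = -31721025*122330701/2610 = -258697014979235/174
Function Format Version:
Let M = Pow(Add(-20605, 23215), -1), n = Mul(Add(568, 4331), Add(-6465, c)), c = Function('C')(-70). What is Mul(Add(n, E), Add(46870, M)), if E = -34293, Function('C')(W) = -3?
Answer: Rational(-258697014979235, 174) ≈ -1.4868e+12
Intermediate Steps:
c = -3
n = -31686732 (n = Mul(Add(568, 4331), Add(-6465, -3)) = Mul(4899, -6468) = -31686732)
M = Rational(1, 2610) (M = Pow(2610, -1) = Rational(1, 2610) ≈ 0.00038314)
Mul(Add(n, E), Add(46870, M)) = Mul(Add(-31686732, -34293), Add(46870, Rational(1, 2610))) = Mul(-31721025, Rational(122330701, 2610)) = Rational(-258697014979235, 174)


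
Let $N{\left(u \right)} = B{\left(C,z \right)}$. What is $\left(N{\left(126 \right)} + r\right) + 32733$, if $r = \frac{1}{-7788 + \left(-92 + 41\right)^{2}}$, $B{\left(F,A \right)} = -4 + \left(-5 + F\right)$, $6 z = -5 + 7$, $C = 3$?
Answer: $\frac{169754948}{5187} \approx 32727.0$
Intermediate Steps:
$z = \frac{1}{3}$ ($z = \frac{-5 + 7}{6} = \frac{1}{6} \cdot 2 = \frac{1}{3} \approx 0.33333$)
$B{\left(F,A \right)} = -9 + F$
$N{\left(u \right)} = -6$ ($N{\left(u \right)} = -9 + 3 = -6$)
$r = - \frac{1}{5187}$ ($r = \frac{1}{-7788 + \left(-51\right)^{2}} = \frac{1}{-7788 + 2601} = \frac{1}{-5187} = - \frac{1}{5187} \approx -0.00019279$)
$\left(N{\left(126 \right)} + r\right) + 32733 = \left(-6 - \frac{1}{5187}\right) + 32733 = - \frac{31123}{5187} + 32733 = \frac{169754948}{5187}$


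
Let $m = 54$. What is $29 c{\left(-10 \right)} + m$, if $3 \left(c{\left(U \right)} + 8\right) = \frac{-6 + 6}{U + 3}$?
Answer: $-178$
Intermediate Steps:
$c{\left(U \right)} = -8$ ($c{\left(U \right)} = -8 + \frac{\left(-6 + 6\right) \frac{1}{U + 3}}{3} = -8 + \frac{0 \frac{1}{3 + U}}{3} = -8 + \frac{1}{3} \cdot 0 = -8 + 0 = -8$)
$29 c{\left(-10 \right)} + m = 29 \left(-8\right) + 54 = -232 + 54 = -178$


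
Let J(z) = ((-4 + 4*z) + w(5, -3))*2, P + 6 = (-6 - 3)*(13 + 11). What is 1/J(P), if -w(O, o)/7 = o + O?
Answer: -1/1812 ≈ -0.00055188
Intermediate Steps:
w(O, o) = -7*O - 7*o (w(O, o) = -7*(o + O) = -7*(O + o) = -7*O - 7*o)
P = -222 (P = -6 + (-6 - 3)*(13 + 11) = -6 - 9*24 = -6 - 216 = -222)
J(z) = -36 + 8*z (J(z) = ((-4 + 4*z) + (-7*5 - 7*(-3)))*2 = ((-4 + 4*z) + (-35 + 21))*2 = ((-4 + 4*z) - 14)*2 = (-18 + 4*z)*2 = -36 + 8*z)
1/J(P) = 1/(-36 + 8*(-222)) = 1/(-36 - 1776) = 1/(-1812) = -1/1812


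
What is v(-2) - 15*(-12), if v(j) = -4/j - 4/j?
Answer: 184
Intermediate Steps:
v(j) = -8/j
v(-2) - 15*(-12) = -8/(-2) - 15*(-12) = -8*(-½) + 180 = 4 + 180 = 184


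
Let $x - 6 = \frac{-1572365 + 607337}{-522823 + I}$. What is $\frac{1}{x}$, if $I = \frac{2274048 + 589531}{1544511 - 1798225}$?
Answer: $\frac{132650378201}{1040743383198} \approx 0.12746$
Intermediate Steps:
$I = - \frac{2863579}{253714}$ ($I = \frac{2863579}{-253714} = 2863579 \left(- \frac{1}{253714}\right) = - \frac{2863579}{253714} \approx -11.287$)
$x = \frac{1040743383198}{132650378201}$ ($x = 6 + \frac{-1572365 + 607337}{-522823 - \frac{2863579}{253714}} = 6 - \frac{965028}{- \frac{132650378201}{253714}} = 6 - - \frac{244841113992}{132650378201} = 6 + \frac{244841113992}{132650378201} = \frac{1040743383198}{132650378201} \approx 7.8458$)
$\frac{1}{x} = \frac{1}{\frac{1040743383198}{132650378201}} = \frac{132650378201}{1040743383198}$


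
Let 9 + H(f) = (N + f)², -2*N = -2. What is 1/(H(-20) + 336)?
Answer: 1/688 ≈ 0.0014535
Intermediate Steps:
N = 1 (N = -½*(-2) = 1)
H(f) = -9 + (1 + f)²
1/(H(-20) + 336) = 1/((-9 + (1 - 20)²) + 336) = 1/((-9 + (-19)²) + 336) = 1/((-9 + 361) + 336) = 1/(352 + 336) = 1/688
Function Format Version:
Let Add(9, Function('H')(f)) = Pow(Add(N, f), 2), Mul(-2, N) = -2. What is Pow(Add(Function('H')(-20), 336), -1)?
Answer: Rational(1, 688) ≈ 0.0014535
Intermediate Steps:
N = 1 (N = Mul(Rational(-1, 2), -2) = 1)
Function('H')(f) = Add(-9, Pow(Add(1, f), 2))
Pow(Add(Function('H')(-20), 336), -1) = Pow(Add(Add(-9, Pow(Add(1, -20), 2)), 336), -1) = Pow(Add(Add(-9, Pow(-19, 2)), 336), -1) = Pow(Add(Add(-9, 361), 336), -1) = Pow(Add(352, 336), -1) = Pow(688, -1) = Rational(1, 688)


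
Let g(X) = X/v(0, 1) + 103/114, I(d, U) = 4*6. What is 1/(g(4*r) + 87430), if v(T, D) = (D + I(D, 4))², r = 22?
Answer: 71250/6229461907 ≈ 1.1438e-5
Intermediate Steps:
I(d, U) = 24
v(T, D) = (24 + D)² (v(T, D) = (D + 24)² = (24 + D)²)
g(X) = 103/114 + X/625 (g(X) = X/((24 + 1)²) + 103/114 = X/(25²) + 103*(1/114) = X/625 + 103/114 = 103/114 + X/625)
1/(g(4*r) + 87430) = 1/((103/114 + (4*22)/625) + 87430) = 1/((103/114 + (1/625)*88) + 87430) = 1/((103/114 + 88/625) + 87430) = 1/(74407/71250 + 87430) = 1/(6229461907/71250) = 71250/6229461907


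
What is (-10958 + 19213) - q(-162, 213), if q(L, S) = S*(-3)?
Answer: 8894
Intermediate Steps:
q(L, S) = -3*S
(-10958 + 19213) - q(-162, 213) = (-10958 + 19213) - (-3)*213 = 8255 - 1*(-639) = 8255 + 639 = 8894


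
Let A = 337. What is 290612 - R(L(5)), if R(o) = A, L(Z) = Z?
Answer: 290275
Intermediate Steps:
R(o) = 337
290612 - R(L(5)) = 290612 - 1*337 = 290612 - 337 = 290275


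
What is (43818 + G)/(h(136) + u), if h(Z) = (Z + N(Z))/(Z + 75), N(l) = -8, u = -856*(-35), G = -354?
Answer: 1146363/790211 ≈ 1.4507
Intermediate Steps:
u = 29960
h(Z) = (-8 + Z)/(75 + Z) (h(Z) = (Z - 8)/(Z + 75) = (-8 + Z)/(75 + Z))
(43818 + G)/(h(136) + u) = (43818 - 354)/((-8 + 136)/(75 + 136) + 29960) = 43464/(128/211 + 29960) = 43464/(6321688/211) = 43464*(211/6321688) = 1146363/790211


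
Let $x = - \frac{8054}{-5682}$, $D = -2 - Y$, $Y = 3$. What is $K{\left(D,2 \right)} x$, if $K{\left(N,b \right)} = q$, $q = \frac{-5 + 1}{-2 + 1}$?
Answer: $\frac{16108}{2841} \approx 5.6698$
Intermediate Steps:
$D = -5$ ($D = -2 - 3 = -5$)
$x = \frac{4027}{2841}$ ($x = \left(-8054\right) \left(- \frac{1}{5682}\right) = \frac{4027}{2841} \approx 1.4175$)
$q = 4$ ($q = - \frac{4}{-1} = \left(-4\right) \left(-1\right) = 4$)
$K{\left(N,b \right)} = 4$
$K{\left(D,2 \right)} x = 4 \cdot \frac{4027}{2841} = \frac{16108}{2841}$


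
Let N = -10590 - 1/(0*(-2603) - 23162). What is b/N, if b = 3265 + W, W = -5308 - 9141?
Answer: 259043808/245285579 ≈ 1.0561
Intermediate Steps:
W = -14449
N = -245285579/23162 (N = -10590 - 1/(0 - 23162) = -10590 - 1/(-23162) = -10590 - 1*(-1/23162) = -10590 + 1/23162 = -245285579/23162 ≈ -10590.)
b = -11184 (b = 3265 - 14449 = -11184)
b/N = -11184/(-245285579/23162) = -11184*(-23162/245285579) = 259043808/245285579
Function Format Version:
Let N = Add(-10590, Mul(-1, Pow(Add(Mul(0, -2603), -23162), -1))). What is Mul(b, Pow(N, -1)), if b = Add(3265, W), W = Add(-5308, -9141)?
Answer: Rational(259043808, 245285579) ≈ 1.0561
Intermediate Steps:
W = -14449
N = Rational(-245285579, 23162) (N = Add(-10590, Mul(-1, Pow(Add(0, -23162), -1))) = Add(-10590, Mul(-1, Pow(-23162, -1))) = Add(-10590, Mul(-1, Rational(-1, 23162))) = Add(-10590, Rational(1, 23162)) = Rational(-245285579, 23162) ≈ -10590.)
b = -11184 (b = Add(3265, -14449) = -11184)
Mul(b, Pow(N, -1)) = Mul(-11184, Pow(Rational(-245285579, 23162), -1)) = Mul(-11184, Rational(-23162, 245285579)) = Rational(259043808, 245285579)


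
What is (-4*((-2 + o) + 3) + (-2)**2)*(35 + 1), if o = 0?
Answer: 0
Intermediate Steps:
(-4*((-2 + o) + 3) + (-2)**2)*(35 + 1) = (-4*((-2 + 0) + 3) + (-2)**2)*(35 + 1) = (-4*(-2 + 3) + 4)*36 = (-4*1 + 4)*36 = (-4 + 4)*36 = 0*36 = 0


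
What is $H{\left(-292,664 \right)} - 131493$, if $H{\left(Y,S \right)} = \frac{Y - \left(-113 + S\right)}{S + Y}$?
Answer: $- \frac{16305413}{124} \approx -1.315 \cdot 10^{5}$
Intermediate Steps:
$H{\left(Y,S \right)} = \frac{113 + Y - S}{S + Y}$
$H{\left(-292,664 \right)} - 131493 = \frac{113 - 292 - 664}{664 - 292} - 131493 = \frac{113 - 292 - 664}{372} - 131493 = \frac{1}{372} \left(-843\right) - 131493 = - \frac{281}{124} - 131493 = - \frac{16305413}{124}$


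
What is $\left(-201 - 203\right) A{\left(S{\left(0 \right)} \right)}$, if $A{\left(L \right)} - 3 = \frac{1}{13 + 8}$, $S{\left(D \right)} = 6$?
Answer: $- \frac{25856}{21} \approx -1231.2$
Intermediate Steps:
$A{\left(L \right)} = \frac{64}{21}$ ($A{\left(L \right)} = 3 + \frac{1}{13 + 8} = 3 + \frac{1}{21} = \frac{64}{21}$)
$\left(-201 - 203\right) A{\left(S{\left(0 \right)} \right)} = \left(-201 - 203\right) \frac{64}{21} = \left(-404\right) \frac{64}{21} = - \frac{25856}{21}$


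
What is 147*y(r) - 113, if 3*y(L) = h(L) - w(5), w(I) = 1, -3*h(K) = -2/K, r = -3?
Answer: -1556/9 ≈ -172.89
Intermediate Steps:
h(K) = 2/(3*K) (h(K) = -(-2)/(3*K) = 2/(3*K))
y(L) = -⅓ + 2/(9*L) (y(L) = (2/(3*L) - 1*1)/3 = (2/(3*L) - 1)/3 = (-1 + 2/(3*L))/3 = -⅓ + 2/(9*L))
147*y(r) - 113 = 147*((⅑)*(2 - 3*(-3))/(-3)) - 113 = 147*((⅑)*(-⅓)*(2 + 9)) - 113 = 147*((⅑)*(-⅓)*11) - 113 = 147*(-11/27) - 113 = -539/9 - 113 = -1556/9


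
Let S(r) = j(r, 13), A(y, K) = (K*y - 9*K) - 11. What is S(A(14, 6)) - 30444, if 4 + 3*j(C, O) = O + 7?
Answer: -91316/3 ≈ -30439.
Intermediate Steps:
A(y, K) = -11 - 9*K + K*y (A(y, K) = (-9*K + K*y) - 11 = -11 - 9*K + K*y)
j(C, O) = 1 + O/3 (j(C, O) = -4/3 + (O + 7)/3 = -4/3 + (7 + O)/3 = -4/3 + (7/3 + O/3) = 1 + O/3)
S(r) = 16/3 (S(r) = 1 + (⅓)*13 = 1 + 13/3 = 16/3)
S(A(14, 6)) - 30444 = 16/3 - 30444 = -91316/3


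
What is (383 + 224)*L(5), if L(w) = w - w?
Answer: 0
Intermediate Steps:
L(w) = 0
(383 + 224)*L(5) = (383 + 224)*0 = 607*0 = 0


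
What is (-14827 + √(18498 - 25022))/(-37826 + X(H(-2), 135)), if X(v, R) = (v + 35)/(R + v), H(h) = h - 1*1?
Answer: 489291/1248250 - 33*I*√1631/624125 ≈ 0.39198 - 0.0021354*I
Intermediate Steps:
H(h) = -1 + h (H(h) = h - 1 = -1 + h)
X(v, R) = (35 + v)/(R + v)
(-14827 + √(18498 - 25022))/(-37826 + X(H(-2), 135)) = (-14827 + √(18498 - 25022))/(-37826 + (35 + (-1 - 2))/(135 + (-1 - 2))) = (-14827 + √(-6524))/(-37826 + (35 - 3)/(135 - 3)) = (-14827 + 2*I*√1631)/(-37826 + 32/132) = (-14827 + 2*I*√1631)/(-37826 + (1/132)*32) = (-14827 + 2*I*√1631)/(-37826 + 8/33) = (-14827 + 2*I*√1631)/(-1248250/33) = (-14827 + 2*I*√1631)*(-33/1248250) = 489291/1248250 - 33*I*√1631/624125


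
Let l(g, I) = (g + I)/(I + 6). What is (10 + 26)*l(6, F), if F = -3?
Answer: 36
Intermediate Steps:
l(g, I) = (I + g)/(6 + I)
(10 + 26)*l(6, F) = (10 + 26)*((-3 + 6)/(6 - 3)) = 36*(3/3) = 36*((⅓)*3) = 36*1 = 36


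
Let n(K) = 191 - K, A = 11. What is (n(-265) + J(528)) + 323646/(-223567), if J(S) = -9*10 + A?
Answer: 4938889/13151 ≈ 375.55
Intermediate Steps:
J(S) = -79 (J(S) = -9*10 + 11 = -90 + 11 = -79)
(n(-265) + J(528)) + 323646/(-223567) = ((191 - 1*(-265)) - 79) + 323646/(-223567) = ((191 + 265) - 79) + 323646*(-1/223567) = (456 - 79) - 19038/13151 = 377 - 19038/13151 = 4938889/13151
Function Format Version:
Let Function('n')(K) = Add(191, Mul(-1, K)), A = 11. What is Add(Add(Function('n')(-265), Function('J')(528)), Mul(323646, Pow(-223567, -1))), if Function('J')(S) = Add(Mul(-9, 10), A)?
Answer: Rational(4938889, 13151) ≈ 375.55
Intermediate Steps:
Function('J')(S) = -79 (Function('J')(S) = Add(Mul(-9, 10), 11) = Add(-90, 11) = -79)
Add(Add(Function('n')(-265), Function('J')(528)), Mul(323646, Pow(-223567, -1))) = Add(Add(Add(191, Mul(-1, -265)), -79), Mul(323646, Pow(-223567, -1))) = Add(Add(Add(191, 265), -79), Mul(323646, Rational(-1, 223567))) = Add(Add(456, -79), Rational(-19038, 13151)) = Add(377, Rational(-19038, 13151)) = Rational(4938889, 13151)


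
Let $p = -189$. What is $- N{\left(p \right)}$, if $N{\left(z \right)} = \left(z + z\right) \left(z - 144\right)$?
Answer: $-125874$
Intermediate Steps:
$N{\left(z \right)} = 2 z \left(-144 + z\right)$
$- N{\left(p \right)} = - 2 \left(-189\right) \left(-144 - 189\right) = - 2 \left(-189\right) \left(-333\right) = \left(-1\right) 125874 = -125874$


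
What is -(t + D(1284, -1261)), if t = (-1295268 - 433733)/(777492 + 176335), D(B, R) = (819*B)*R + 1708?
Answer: 1264832642194297/953827 ≈ 1.3261e+9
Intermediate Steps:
D(B, R) = 1708 + 819*B*R (D(B, R) = 819*B*R + 1708 = 1708 + 819*B*R)
t = -1729001/953827 ≈ -1.8127
-(t + D(1284, -1261)) = -(-1729001/953827 + (1708 + 819*1284*(-1261))) = -(-1729001/953827 + (1708 - 1326062556)) = -(-1729001/953827 - 1326060848) = -1*(-1264832642194297/953827) = 1264832642194297/953827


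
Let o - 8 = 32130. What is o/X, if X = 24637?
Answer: 32138/24637 ≈ 1.3045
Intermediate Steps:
o = 32138 (o = 8 + 32130 = 32138)
o/X = 32138/24637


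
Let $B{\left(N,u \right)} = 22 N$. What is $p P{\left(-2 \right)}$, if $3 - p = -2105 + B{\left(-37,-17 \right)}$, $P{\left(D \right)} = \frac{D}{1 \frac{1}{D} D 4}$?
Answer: $-1461$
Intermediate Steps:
$P{\left(D \right)} = \frac{D}{4}$ ($P{\left(D \right)} = \frac{D}{\frac{D}{D} 4} = \frac{D}{1 \cdot 4} = \frac{D}{4}$)
$p = 2922$ ($p = 3 - \left(-2105 + 22 \left(-37\right)\right) = 3 - \left(-2105 - 814\right) = 3 - -2919 = 3 + 2919 = 2922$)
$p P{\left(-2 \right)} = 2922 \cdot \frac{1}{4} \left(-2\right) = 2922 \left(- \frac{1}{2}\right) = -1461$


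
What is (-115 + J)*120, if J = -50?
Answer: -19800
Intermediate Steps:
(-115 + J)*120 = (-115 - 50)*120 = -165*120 = -19800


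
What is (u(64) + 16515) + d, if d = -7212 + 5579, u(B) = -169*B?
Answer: 4066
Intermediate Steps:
d = -1633
(u(64) + 16515) + d = (-169*64 + 16515) - 1633 = (-10816 + 16515) - 1633 = 5699 - 1633 = 4066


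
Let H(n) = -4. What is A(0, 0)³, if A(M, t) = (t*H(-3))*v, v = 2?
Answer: 0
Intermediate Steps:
A(M, t) = -8*t (A(M, t) = (t*(-4))*2 = -4*t*2 = -8*t)
A(0, 0)³ = (-8*0)³ = 0³ = 0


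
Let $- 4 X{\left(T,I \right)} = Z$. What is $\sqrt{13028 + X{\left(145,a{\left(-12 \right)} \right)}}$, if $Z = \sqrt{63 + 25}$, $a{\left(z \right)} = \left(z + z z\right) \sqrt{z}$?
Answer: $\frac{\sqrt{52112 - 2 \sqrt{22}}}{2} \approx 114.13$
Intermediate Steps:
$a{\left(z \right)} = \sqrt{z} \left(z + z^{2}\right)$ ($a{\left(z \right)} = \left(z + z^{2}\right) \sqrt{z} = \sqrt{z} \left(z + z^{2}\right)$)
$Z = 2 \sqrt{22}$ ($Z = \sqrt{88} = 2 \sqrt{22} \approx 9.3808$)
$X{\left(T,I \right)} = - \frac{\sqrt{22}}{2}$ ($X{\left(T,I \right)} = - \frac{2 \sqrt{22}}{4} = - \frac{\sqrt{22}}{2}$)
$\sqrt{13028 + X{\left(145,a{\left(-12 \right)} \right)}} = \sqrt{13028 - \frac{\sqrt{22}}{2}}$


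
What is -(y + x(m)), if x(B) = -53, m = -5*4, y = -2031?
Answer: 2084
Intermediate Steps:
m = -20
-(y + x(m)) = -(-2031 - 53) = -1*(-2084) = 2084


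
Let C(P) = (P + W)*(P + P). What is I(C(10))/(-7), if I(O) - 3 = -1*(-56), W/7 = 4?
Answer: -59/7 ≈ -8.4286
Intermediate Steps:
W = 28 (W = 7*4 = 28)
C(P) = 2*P*(28 + P) (C(P) = (P + 28)*(P + P) = (28 + P)*(2*P) = 2*P*(28 + P))
I(O) = 59 (I(O) = 3 - 1*(-56) = 3 + 56 = 59)
I(C(10))/(-7) = 59/(-7) = 59*(-⅐) = -59/7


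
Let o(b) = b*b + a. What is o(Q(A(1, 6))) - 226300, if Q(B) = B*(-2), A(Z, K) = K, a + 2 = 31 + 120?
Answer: -226007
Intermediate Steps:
a = 149 (a = -2 + (31 + 120) = -2 + 151 = 149)
Q(B) = -2*B
o(b) = 149 + b² (o(b) = b*b + 149 = b² + 149 = 149 + b²)
o(Q(A(1, 6))) - 226300 = (149 + (-2*6)²) - 226300 = (149 + (-12)²) - 226300 = (149 + 144) - 226300 = 293 - 226300 = -226007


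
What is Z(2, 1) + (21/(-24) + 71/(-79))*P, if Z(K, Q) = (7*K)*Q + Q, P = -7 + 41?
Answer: -14317/316 ≈ -45.307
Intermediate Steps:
P = 34
Z(K, Q) = Q + 7*K*Q (Z(K, Q) = 7*K*Q + Q = Q + 7*K*Q)
Z(2, 1) + (21/(-24) + 71/(-79))*P = 1*(1 + 7*2) + (21/(-24) + 71/(-79))*34 = 1*(1 + 14) + (21*(-1/24) + 71*(-1/79))*34 = 1*15 + (-7/8 - 71/79)*34 = 15 - 1121/632*34 = 15 - 19057/316 = -14317/316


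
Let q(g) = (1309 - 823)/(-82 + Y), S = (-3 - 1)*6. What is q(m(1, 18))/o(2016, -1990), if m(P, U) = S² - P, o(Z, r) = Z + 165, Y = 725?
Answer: 162/467461 ≈ 0.00034655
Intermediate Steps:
S = -24 (S = -4*6 = -24)
o(Z, r) = 165 + Z
m(P, U) = 576 - P (m(P, U) = (-24)² - P = 576 - P)
q(g) = 486/643 (q(g) = (1309 - 823)/(-82 + 725) = 486/643)
q(m(1, 18))/o(2016, -1990) = 486/(643*(165 + 2016)) = (486/643)/2181 = (486/643)*(1/2181) = 162/467461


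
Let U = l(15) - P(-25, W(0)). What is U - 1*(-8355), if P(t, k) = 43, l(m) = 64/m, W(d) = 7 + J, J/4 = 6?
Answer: 124744/15 ≈ 8316.3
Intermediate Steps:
J = 24 (J = 4*6 = 24)
W(d) = 31 (W(d) = 7 + 24 = 31)
U = -581/15 (U = 64/15 - 1*43 = 64*(1/15) - 43 = 64/15 - 43 = -581/15 ≈ -38.733)
U - 1*(-8355) = -581/15 - 1*(-8355) = -581/15 + 8355 = 124744/15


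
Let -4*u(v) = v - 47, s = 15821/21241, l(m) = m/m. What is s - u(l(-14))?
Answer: -456901/42482 ≈ -10.755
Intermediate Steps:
l(m) = 1
s = 15821/21241 (s = 15821*(1/21241) = 15821/21241 ≈ 0.74483)
u(v) = 47/4 - v/4 (u(v) = -(v - 47)/4 = -(-47 + v)/4 = 47/4 - v/4)
s - u(l(-14)) = 15821/21241 - (47/4 - ¼*1) = 15821/21241 - (47/4 - ¼) = 15821/21241 - 1*23/2 = 15821/21241 - 23/2 = -456901/42482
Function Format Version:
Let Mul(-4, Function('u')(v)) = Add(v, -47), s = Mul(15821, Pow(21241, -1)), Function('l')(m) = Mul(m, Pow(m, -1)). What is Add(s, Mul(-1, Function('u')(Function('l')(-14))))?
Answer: Rational(-456901, 42482) ≈ -10.755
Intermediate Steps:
Function('l')(m) = 1
s = Rational(15821, 21241) (s = Mul(15821, Rational(1, 21241)) = Rational(15821, 21241) ≈ 0.74483)
Function('u')(v) = Add(Rational(47, 4), Mul(Rational(-1, 4), v)) (Function('u')(v) = Mul(Rational(-1, 4), Add(v, -47)) = Mul(Rational(-1, 4), Add(-47, v)) = Add(Rational(47, 4), Mul(Rational(-1, 4), v)))
Add(s, Mul(-1, Function('u')(Function('l')(-14)))) = Add(Rational(15821, 21241), Mul(-1, Add(Rational(47, 4), Mul(Rational(-1, 4), 1)))) = Add(Rational(15821, 21241), Mul(-1, Add(Rational(47, 4), Rational(-1, 4)))) = Add(Rational(15821, 21241), Mul(-1, Rational(23, 2))) = Add(Rational(15821, 21241), Rational(-23, 2)) = Rational(-456901, 42482)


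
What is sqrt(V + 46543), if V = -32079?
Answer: 8*sqrt(226) ≈ 120.27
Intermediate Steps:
sqrt(V + 46543) = sqrt(-32079 + 46543) = sqrt(14464) = 8*sqrt(226)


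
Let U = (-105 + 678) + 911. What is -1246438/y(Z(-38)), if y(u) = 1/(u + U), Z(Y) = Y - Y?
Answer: -1849713992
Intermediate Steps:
U = 1484 (U = 573 + 911 = 1484)
Z(Y) = 0
y(u) = 1/(1484 + u) (y(u) = 1/(u + 1484) = 1/(1484 + u))
-1246438/y(Z(-38)) = -1246438/(1/(1484 + 0)) = -1246438/(1/1484) = -1246438/1/1484 = -1246438*1484 = -1849713992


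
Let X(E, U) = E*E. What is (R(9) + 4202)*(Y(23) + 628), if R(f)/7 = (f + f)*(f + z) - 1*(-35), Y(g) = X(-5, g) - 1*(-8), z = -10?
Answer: 2856181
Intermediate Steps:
X(E, U) = E**2
Y(g) = 33 (Y(g) = (-5)**2 - 1*(-8) = 25 + 8 = 33)
R(f) = 245 + 14*f*(-10 + f) (R(f) = 7*((f + f)*(f - 10) - 1*(-35)) = 7*((2*f)*(-10 + f) + 35) = 7*(2*f*(-10 + f) + 35) = 7*(35 + 2*f*(-10 + f)) = 245 + 14*f*(-10 + f))
(R(9) + 4202)*(Y(23) + 628) = ((245 - 140*9 + 14*9**2) + 4202)*(33 + 628) = ((245 - 1260 + 14*81) + 4202)*661 = ((245 - 1260 + 1134) + 4202)*661 = (119 + 4202)*661 = 4321*661 = 2856181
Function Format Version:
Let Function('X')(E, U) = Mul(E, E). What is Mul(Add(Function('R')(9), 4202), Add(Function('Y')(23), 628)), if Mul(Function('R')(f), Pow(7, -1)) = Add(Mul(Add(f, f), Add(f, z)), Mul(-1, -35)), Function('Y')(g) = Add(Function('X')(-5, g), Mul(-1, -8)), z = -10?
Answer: 2856181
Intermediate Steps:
Function('X')(E, U) = Pow(E, 2)
Function('Y')(g) = 33 (Function('Y')(g) = Add(Pow(-5, 2), Mul(-1, -8)) = Add(25, 8) = 33)
Function('R')(f) = Add(245, Mul(14, f, Add(-10, f))) (Function('R')(f) = Mul(7, Add(Mul(Add(f, f), Add(f, -10)), Mul(-1, -35))) = Mul(7, Add(Mul(Mul(2, f), Add(-10, f)), 35)) = Mul(7, Add(Mul(2, f, Add(-10, f)), 35)) = Mul(7, Add(35, Mul(2, f, Add(-10, f)))) = Add(245, Mul(14, f, Add(-10, f))))
Mul(Add(Function('R')(9), 4202), Add(Function('Y')(23), 628)) = Mul(Add(Add(245, Mul(-140, 9), Mul(14, Pow(9, 2))), 4202), Add(33, 628)) = Mul(Add(Add(245, -1260, Mul(14, 81)), 4202), 661) = Mul(Add(Add(245, -1260, 1134), 4202), 661) = Mul(Add(119, 4202), 661) = Mul(4321, 661) = 2856181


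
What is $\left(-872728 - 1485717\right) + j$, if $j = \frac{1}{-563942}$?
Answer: $- \frac{1330026190191}{563942} \approx -2.3584 \cdot 10^{6}$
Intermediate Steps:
$j = - \frac{1}{563942} \approx -1.7732 \cdot 10^{-6}$
$\left(-872728 - 1485717\right) + j = \left(-872728 - 1485717\right) - \frac{1}{563942} = -2358445 - \frac{1}{563942} = - \frac{1330026190191}{563942}$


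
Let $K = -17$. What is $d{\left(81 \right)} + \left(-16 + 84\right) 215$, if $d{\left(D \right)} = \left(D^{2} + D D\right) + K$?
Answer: $27725$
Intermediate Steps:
$d{\left(D \right)} = -17 + 2 D^{2}$ ($d{\left(D \right)} = \left(D^{2} + D D\right) - 17 = \left(D^{2} + D^{2}\right) - 17 = 2 D^{2} - 17 = -17 + 2 D^{2}$)
$d{\left(81 \right)} + \left(-16 + 84\right) 215 = \left(-17 + 2 \cdot 81^{2}\right) + \left(-16 + 84\right) 215 = \left(-17 + 2 \cdot 6561\right) + 68 \cdot 215 = \left(-17 + 13122\right) + 14620 = 13105 + 14620 = 27725$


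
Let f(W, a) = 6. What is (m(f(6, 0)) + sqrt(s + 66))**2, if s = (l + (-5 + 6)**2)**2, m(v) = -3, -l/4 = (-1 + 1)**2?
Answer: (3 - sqrt(67))**2 ≈ 26.888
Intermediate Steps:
l = 0 (l = -4*(-1 + 1)**2 = -4*0**2 = -4*0 = 0)
s = 1 (s = (0 + (-5 + 6)**2)**2 = (0 + 1**2)**2 = (0 + 1)**2 = 1**2 = 1)
(m(f(6, 0)) + sqrt(s + 66))**2 = (-3 + sqrt(1 + 66))**2 = (-3 + sqrt(67))**2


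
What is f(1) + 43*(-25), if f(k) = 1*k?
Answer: -1074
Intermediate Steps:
f(k) = k
f(1) + 43*(-25) = 1 + 43*(-25) = 1 - 1075 = -1074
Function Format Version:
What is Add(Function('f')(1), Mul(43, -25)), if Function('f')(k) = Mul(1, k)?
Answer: -1074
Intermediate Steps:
Function('f')(k) = k
Add(Function('f')(1), Mul(43, -25)) = Add(1, Mul(43, -25)) = Add(1, -1075) = -1074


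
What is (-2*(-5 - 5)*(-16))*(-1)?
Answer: 320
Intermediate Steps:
(-2*(-5 - 5)*(-16))*(-1) = (-2*(-10)*(-16))*(-1) = (20*(-16))*(-1) = -320*(-1) = 320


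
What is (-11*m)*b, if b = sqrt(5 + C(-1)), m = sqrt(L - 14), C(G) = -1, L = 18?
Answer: -44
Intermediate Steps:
m = 2 (m = sqrt(18 - 14) = sqrt(4) = 2)
b = 2 (b = sqrt(5 - 1) = sqrt(4) = 2)
(-11*m)*b = -11*2*2 = -22*2 = -44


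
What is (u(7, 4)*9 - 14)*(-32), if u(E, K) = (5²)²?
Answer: -179552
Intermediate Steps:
u(E, K) = 625 (u(E, K) = 25² = 625)
(u(7, 4)*9 - 14)*(-32) = (625*9 - 14)*(-32) = (5625 - 14)*(-32) = 5611*(-32) = -179552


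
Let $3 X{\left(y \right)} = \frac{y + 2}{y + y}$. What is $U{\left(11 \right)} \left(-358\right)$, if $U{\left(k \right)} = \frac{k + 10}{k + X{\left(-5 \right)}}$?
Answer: $- \frac{25060}{37} \approx -677.3$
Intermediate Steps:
$X{\left(y \right)} = \frac{2 + y}{6 y}$ ($X{\left(y \right)} = \frac{\left(y + 2\right) \frac{1}{y + y}}{3} = \frac{\left(2 + y\right) \frac{1}{2 y}}{3} = \frac{\frac{1}{2} \frac{1}{y} \left(2 + y\right)}{3} = \frac{2 + y}{6 y}$)
$U{\left(k \right)} = \frac{10 + k}{\frac{1}{10} + k}$ ($U{\left(k \right)} = \frac{k + 10}{k + \frac{2 - 5}{6 \left(-5\right)}} = \frac{10 + k}{k + \frac{1}{6} \left(- \frac{1}{5}\right) \left(-3\right)} = \frac{10 + k}{k + \frac{1}{10}} = \frac{10 + k}{\frac{1}{10} + k}$)
$U{\left(11 \right)} \left(-358\right) = \frac{10 \left(10 + 11\right)}{1 + 10 \cdot 11} \left(-358\right) = 10 \frac{1}{1 + 110} \cdot 21 \left(-358\right) = 10 \cdot \frac{1}{111} \cdot 21 \left(-358\right) = \frac{70}{37} \left(-358\right) = - \frac{25060}{37}$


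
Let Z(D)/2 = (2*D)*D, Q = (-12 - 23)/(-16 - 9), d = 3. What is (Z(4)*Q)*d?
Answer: 1344/5 ≈ 268.80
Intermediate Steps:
Q = 7/5 (Q = -35/(-25) = -35*(-1/25) = 7/5 ≈ 1.4000)
Z(D) = 4*D**2 (Z(D) = 2*((2*D)*D) = 2*(2*D**2) = 4*D**2)
(Z(4)*Q)*d = ((4*4**2)*(7/5))*3 = ((4*16)*(7/5))*3 = (64*(7/5))*3 = (448/5)*3 = 1344/5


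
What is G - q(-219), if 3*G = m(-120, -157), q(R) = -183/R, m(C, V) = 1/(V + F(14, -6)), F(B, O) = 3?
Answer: -28255/33726 ≈ -0.83778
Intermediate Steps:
m(C, V) = 1/(3 + V) (m(C, V) = 1/(V + 3) = 1/(3 + V))
G = -1/462 (G = 1/(3*(3 - 157)) = (⅓)/(-154) = (⅓)*(-1/154) = -1/462 ≈ -0.0021645)
G - q(-219) = -1/462 - (-183)/(-219) = -1/462 - (-183)*(-1)/219 = -1/462 - 1*61/73 = -1/462 - 61/73 = -28255/33726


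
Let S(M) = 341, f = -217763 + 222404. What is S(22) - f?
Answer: -4300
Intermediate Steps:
f = 4641
S(22) - f = 341 - 1*4641 = 341 - 4641 = -4300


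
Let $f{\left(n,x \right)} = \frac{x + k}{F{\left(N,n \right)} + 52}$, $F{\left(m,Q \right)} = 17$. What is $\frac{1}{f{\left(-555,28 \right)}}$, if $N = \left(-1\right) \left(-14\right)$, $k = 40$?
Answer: $\frac{69}{68} \approx 1.0147$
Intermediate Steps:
$N = 14$
$f{\left(n,x \right)} = \frac{40}{69} + \frac{x}{69}$ ($f{\left(n,x \right)} = \frac{x + 40}{17 + 52} = \frac{40 + x}{69} = \left(40 + x\right) \frac{1}{69} = \frac{40}{69} + \frac{x}{69}$)
$\frac{1}{f{\left(-555,28 \right)}} = \frac{1}{\frac{40}{69} + \frac{1}{69} \cdot 28} = \frac{1}{\frac{40}{69} + \frac{28}{69}} = \frac{1}{\frac{68}{69}} = \frac{69}{68}$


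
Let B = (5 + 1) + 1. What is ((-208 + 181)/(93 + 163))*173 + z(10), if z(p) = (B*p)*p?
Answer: 174529/256 ≈ 681.75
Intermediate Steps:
B = 7 (B = 6 + 1 = 7)
z(p) = 7*p² (z(p) = (7*p)*p = 7*p²)
((-208 + 181)/(93 + 163))*173 + z(10) = ((-208 + 181)/(93 + 163))*173 + 7*10² = -27/256*173 + 7*100 = -27*1/256*173 + 700 = -27/256*173 + 700 = -4671/256 + 700 = 174529/256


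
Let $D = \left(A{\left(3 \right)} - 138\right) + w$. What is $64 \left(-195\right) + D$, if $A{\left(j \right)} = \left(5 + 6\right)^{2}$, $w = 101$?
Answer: $-12396$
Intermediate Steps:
$A{\left(j \right)} = 121$ ($A{\left(j \right)} = 11^{2} = 121$)
$D = 84$ ($D = \left(121 - 138\right) + 101 = -17 + 101 = 84$)
$64 \left(-195\right) + D = 64 \left(-195\right) + 84 = -12480 + 84 = -12396$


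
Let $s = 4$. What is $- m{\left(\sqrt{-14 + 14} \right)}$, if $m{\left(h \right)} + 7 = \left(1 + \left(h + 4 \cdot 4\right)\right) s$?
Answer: $-61$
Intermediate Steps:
$m{\left(h \right)} = 61 + 4 h$ ($m{\left(h \right)} = -7 + \left(1 + \left(h + 4 \cdot 4\right)\right) 4 = -7 + \left(1 + \left(h + 16\right)\right) 4 = -7 + \left(1 + \left(16 + h\right)\right) 4 = -7 + \left(17 + h\right) 4 = -7 + \left(68 + 4 h\right) = 61 + 4 h$)
$- m{\left(\sqrt{-14 + 14} \right)} = - (61 + 4 \sqrt{-14 + 14}) = - (61 + 4 \sqrt{0}) = - (61 + 4 \cdot 0) = - (61 + 0) = \left(-1\right) 61 = -61$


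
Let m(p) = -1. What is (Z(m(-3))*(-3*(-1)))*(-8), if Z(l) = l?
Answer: 24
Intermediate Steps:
(Z(m(-3))*(-3*(-1)))*(-8) = -(-3)*(-1)*(-8) = -1*3*(-8) = -3*(-8) = 24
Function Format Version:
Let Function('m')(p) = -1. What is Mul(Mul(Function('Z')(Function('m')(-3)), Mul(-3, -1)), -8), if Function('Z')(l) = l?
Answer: 24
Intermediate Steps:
Mul(Mul(Function('Z')(Function('m')(-3)), Mul(-3, -1)), -8) = Mul(Mul(-1, Mul(-3, -1)), -8) = Mul(Mul(-1, 3), -8) = Mul(-3, -8) = 24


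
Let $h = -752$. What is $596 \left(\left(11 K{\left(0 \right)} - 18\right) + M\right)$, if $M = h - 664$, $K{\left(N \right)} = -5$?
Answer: $-887444$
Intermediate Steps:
$M = -1416$ ($M = -752 - 664 = -1416$)
$596 \left(\left(11 K{\left(0 \right)} - 18\right) + M\right) = 596 \left(\left(11 \left(-5\right) - 18\right) - 1416\right) = 596 \left(\left(-55 - 18\right) - 1416\right) = 596 \left(-73 - 1416\right) = 596 \left(-1489\right) = -887444$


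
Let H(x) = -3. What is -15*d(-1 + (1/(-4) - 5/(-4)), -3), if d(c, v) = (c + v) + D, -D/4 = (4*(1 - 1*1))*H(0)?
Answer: 45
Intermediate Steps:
D = 0 (D = -4*4*(1 - 1*1)*(-3) = -4*4*(1 - 1)*(-3) = -4*4*0*(-3) = -0*(-3) = -4*0 = 0)
d(c, v) = c + v (d(c, v) = (c + v) + 0 = c + v)
-15*d(-1 + (1/(-4) - 5/(-4)), -3) = -15*((-1 + (1/(-4) - 5/(-4))) - 3) = -15*((-1 + (1*(-1/4) - 5*(-1/4))) - 3) = -15*((-1 + (-1/4 + 5/4)) - 3) = -15*((-1 + 1) - 3) = -15*(0 - 3) = -15*(-3) = 45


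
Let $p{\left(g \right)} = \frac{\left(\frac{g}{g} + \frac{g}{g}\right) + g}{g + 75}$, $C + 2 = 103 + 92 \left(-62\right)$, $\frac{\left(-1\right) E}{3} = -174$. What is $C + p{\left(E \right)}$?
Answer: $- \frac{3344467}{597} \approx -5602.1$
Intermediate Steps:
$E = 522$ ($E = \left(-3\right) \left(-174\right) = 522$)
$C = -5603$ ($C = -2 + \left(103 + 92 \left(-62\right)\right) = -2 + \left(103 - 5704\right) = -2 - 5601 = -5603$)
$p{\left(g \right)} = \frac{2 + g}{75 + g}$ ($p{\left(g \right)} = \frac{\left(1 + 1\right) + g}{75 + g} = \frac{2 + g}{75 + g}$)
$C + p{\left(E \right)} = -5603 + \frac{2 + 522}{75 + 522} = -5603 + \frac{1}{597} \cdot 524 = -5603 + \frac{524}{597} = - \frac{3344467}{597}$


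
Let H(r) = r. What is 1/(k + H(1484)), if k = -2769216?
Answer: -1/2767732 ≈ -3.6131e-7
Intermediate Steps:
1/(k + H(1484)) = 1/(-2769216 + 1484) = 1/(-2767732) = -1/2767732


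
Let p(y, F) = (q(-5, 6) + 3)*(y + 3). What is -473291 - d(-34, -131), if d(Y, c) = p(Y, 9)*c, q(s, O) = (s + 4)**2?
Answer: -489535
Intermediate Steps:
q(s, O) = (4 + s)**2
p(y, F) = 12 + 4*y (p(y, F) = ((4 - 5)**2 + 3)*(y + 3) = ((-1)**2 + 3)*(3 + y) = (1 + 3)*(3 + y) = 4*(3 + y) = 12 + 4*y)
d(Y, c) = c*(12 + 4*Y) (d(Y, c) = (12 + 4*Y)*c = c*(12 + 4*Y))
-473291 - d(-34, -131) = -473291 - 4*(-131)*(3 - 34) = -473291 - 4*(-131)*(-31) = -473291 - 1*16244 = -473291 - 16244 = -489535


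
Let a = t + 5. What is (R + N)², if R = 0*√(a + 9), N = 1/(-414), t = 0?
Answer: 1/171396 ≈ 5.8344e-6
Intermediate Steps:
a = 5 (a = 0 + 5 = 5)
N = -1/414 ≈ -0.0024155
R = 0 (R = 0*√(5 + 9) = 0*√14 = 0)
(R + N)² = (0 - 1/414)² = (-1/414)² = 1/171396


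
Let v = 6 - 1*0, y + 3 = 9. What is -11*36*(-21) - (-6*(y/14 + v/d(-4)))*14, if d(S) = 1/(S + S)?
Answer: 4320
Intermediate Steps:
d(S) = 1/(2*S)
y = 6 (y = -3 + 9 = 6)
v = 6 (v = 6 + 0 = 6)
-11*36*(-21) - (-6*(y/14 + v/d(-4)))*14 = -11*36*(-21) - (-6*(6/14 + 6/(((½)/(-4)))))*14 = -396*(-21) - (-6*(6*(1/14) + 6/(((½)*(-¼)))))*14 = 8316 - (-6*(3/7 + 6/(-⅛)))*14 = 8316 - (-6*(3/7 + 6*(-8)))*14 = 8316 - (-6*(3/7 - 48))*14 = 8316 - (-6*(-333/7))*14 = 8316 - 1998*14/7 = 8316 - 1*3996 = 8316 - 3996 = 4320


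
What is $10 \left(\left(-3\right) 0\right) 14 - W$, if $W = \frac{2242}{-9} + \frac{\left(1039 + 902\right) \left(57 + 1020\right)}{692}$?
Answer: $- \frac{17262649}{6228} \approx -2771.8$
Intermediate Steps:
$W = \frac{17262649}{6228}$ ($W = 2242 \left(- \frac{1}{9}\right) + 1941 \cdot 1077 \cdot \frac{1}{692} = - \frac{2242}{9} + 2090457 \cdot \frac{1}{692} = - \frac{2242}{9} + \frac{2090457}{692} = \frac{17262649}{6228} \approx 2771.8$)
$10 \left(\left(-3\right) 0\right) 14 - W = 10 \left(\left(-3\right) 0\right) 14 - \frac{17262649}{6228} = 10 \cdot 0 \cdot 14 - \frac{17262649}{6228} = 0 \cdot 14 - \frac{17262649}{6228} = 0 - \frac{17262649}{6228} = - \frac{17262649}{6228}$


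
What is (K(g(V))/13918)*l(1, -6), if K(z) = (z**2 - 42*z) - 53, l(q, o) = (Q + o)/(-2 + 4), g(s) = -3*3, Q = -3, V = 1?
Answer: -1827/13918 ≈ -0.13127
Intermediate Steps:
g(s) = -9
l(q, o) = -3/2 + o/2 (l(q, o) = (-3 + o)/(-2 + 4) = (-3 + o)/2 = (-3 + o)*(1/2) = -3/2 + o/2)
K(z) = -53 + z**2 - 42*z
(K(g(V))/13918)*l(1, -6) = ((-53 + (-9)**2 - 42*(-9))/13918)*(-3/2 + (1/2)*(-6)) = ((-53 + 81 + 378)*(1/13918))*(-3/2 - 3) = (406*(1/13918))*(-9/2) = (203/6959)*(-9/2) = -1827/13918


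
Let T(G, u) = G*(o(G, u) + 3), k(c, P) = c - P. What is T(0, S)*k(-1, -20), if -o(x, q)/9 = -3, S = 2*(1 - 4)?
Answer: 0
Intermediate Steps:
S = -6 (S = 2*(-3) = -6)
o(x, q) = 27 (o(x, q) = -9*(-3) = 27)
T(G, u) = 30*G (T(G, u) = G*(27 + 3) = G*30 = 30*G)
T(0, S)*k(-1, -20) = (30*0)*(-1 - 1*(-20)) = 0*(-1 + 20) = 0*19 = 0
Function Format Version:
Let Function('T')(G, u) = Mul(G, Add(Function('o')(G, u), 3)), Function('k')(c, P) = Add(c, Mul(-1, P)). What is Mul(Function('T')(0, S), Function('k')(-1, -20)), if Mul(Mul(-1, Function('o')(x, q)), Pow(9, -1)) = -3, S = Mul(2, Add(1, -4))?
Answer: 0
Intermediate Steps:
S = -6 (S = Mul(2, -3) = -6)
Function('o')(x, q) = 27 (Function('o')(x, q) = Mul(-9, -3) = 27)
Function('T')(G, u) = Mul(30, G) (Function('T')(G, u) = Mul(G, Add(27, 3)) = Mul(G, 30) = Mul(30, G))
Mul(Function('T')(0, S), Function('k')(-1, -20)) = Mul(Mul(30, 0), Add(-1, Mul(-1, -20))) = Mul(0, Add(-1, 20)) = Mul(0, 19) = 0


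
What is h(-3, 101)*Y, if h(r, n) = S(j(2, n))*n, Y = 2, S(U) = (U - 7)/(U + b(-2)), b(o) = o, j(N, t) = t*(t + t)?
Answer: 411979/2040 ≈ 201.95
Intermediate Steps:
j(N, t) = 2*t² (j(N, t) = t*(2*t) = 2*t²)
S(U) = (-7 + U)/(-2 + U) (S(U) = (U - 7)/(U - 2) = (-7 + U)/(-2 + U))
h(r, n) = n*(-7 + 2*n²)/(-2 + 2*n²) (h(r, n) = ((-7 + 2*n²)/(-2 + 2*n²))*n = n*(-7 + 2*n²)/(-2 + 2*n²))
h(-3, 101)*Y = ((½)*101*(-7 + 2*101²)/(-1 + 101²))*2 = ((½)*101*(-7 + 2*10201)/(-1 + 10201))*2 = ((½)*101*(-7 + 20402)/10200)*2 = ((½)*101*(1/10200)*20395)*2 = (411979/4080)*2 = 411979/2040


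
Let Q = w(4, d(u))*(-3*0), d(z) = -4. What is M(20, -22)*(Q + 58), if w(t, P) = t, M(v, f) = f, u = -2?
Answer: -1276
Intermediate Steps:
Q = 0 (Q = 4*(-3*0) = 4*0 = 0)
M(20, -22)*(Q + 58) = -22*(0 + 58) = -22*58 = -1276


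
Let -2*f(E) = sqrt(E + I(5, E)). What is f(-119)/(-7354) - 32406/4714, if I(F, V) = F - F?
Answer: -16203/2357 + I*sqrt(119)/14708 ≈ -6.8744 + 0.00074169*I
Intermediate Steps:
I(F, V) = 0
f(E) = -sqrt(E)/2 (f(E) = -sqrt(E + 0)/2 = -sqrt(E)/2)
f(-119)/(-7354) - 32406/4714 = -I*sqrt(119)/2/(-7354) - 32406/4714 = -I*sqrt(119)/2*(-1/7354) - 32406*1/4714 = -I*sqrt(119)/2*(-1/7354) - 16203/2357 = I*sqrt(119)/14708 - 16203/2357 = -16203/2357 + I*sqrt(119)/14708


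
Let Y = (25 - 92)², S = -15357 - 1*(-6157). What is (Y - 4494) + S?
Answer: -9205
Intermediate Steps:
S = -9200 (S = -15357 + 6157 = -9200)
Y = 4489 (Y = (-67)² = 4489)
(Y - 4494) + S = (4489 - 4494) - 9200 = -5 - 9200 = -9205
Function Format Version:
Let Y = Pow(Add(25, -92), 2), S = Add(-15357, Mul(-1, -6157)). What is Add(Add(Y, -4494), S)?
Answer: -9205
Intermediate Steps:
S = -9200 (S = Add(-15357, 6157) = -9200)
Y = 4489 (Y = Pow(-67, 2) = 4489)
Add(Add(Y, -4494), S) = Add(Add(4489, -4494), -9200) = Add(-5, -9200) = -9205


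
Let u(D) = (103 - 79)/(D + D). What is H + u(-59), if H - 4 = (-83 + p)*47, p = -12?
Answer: -263211/59 ≈ -4461.2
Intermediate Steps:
u(D) = 12/D (u(D) = 24/((2*D)) = 24*(1/(2*D)) = 12/D)
H = -4461 (H = 4 + (-83 - 12)*47 = 4 - 95*47 = 4 - 4465 = -4461)
H + u(-59) = -4461 + 12/(-59) = -4461 + 12*(-1/59) = -4461 - 12/59 = -263211/59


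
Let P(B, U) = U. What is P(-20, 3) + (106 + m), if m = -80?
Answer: 29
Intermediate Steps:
P(-20, 3) + (106 + m) = 3 + (106 - 80) = 3 + 26 = 29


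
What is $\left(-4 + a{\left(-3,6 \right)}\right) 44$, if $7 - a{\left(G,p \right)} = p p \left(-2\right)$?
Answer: $3300$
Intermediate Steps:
$a{\left(G,p \right)} = 7 + 2 p^{2}$ ($a{\left(G,p \right)} = 7 - p p \left(-2\right) = 7 - p^{2} \left(-2\right) = 7 - - 2 p^{2} = 7 + 2 p^{2}$)
$\left(-4 + a{\left(-3,6 \right)}\right) 44 = \left(-4 + \left(7 + 2 \cdot 6^{2}\right)\right) 44 = \left(-4 + \left(7 + 2 \cdot 36\right)\right) 44 = \left(-4 + \left(7 + 72\right)\right) 44 = \left(-4 + 79\right) 44 = 75 \cdot 44 = 3300$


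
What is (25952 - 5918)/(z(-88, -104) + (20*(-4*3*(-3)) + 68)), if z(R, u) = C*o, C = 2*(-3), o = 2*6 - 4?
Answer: 10017/370 ≈ 27.073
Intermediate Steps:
o = 8 (o = 12 - 4 = 8)
C = -6
z(R, u) = -48 (z(R, u) = -6*8 = -48)
(25952 - 5918)/(z(-88, -104) + (20*(-4*3*(-3)) + 68)) = (25952 - 5918)/(-48 + (20*(-4*3*(-3)) + 68)) = 20034/(-48 + (20*(-12*(-3)) + 68)) = 20034/(-48 + (20*36 + 68)) = 20034/(-48 + (720 + 68)) = 20034/(-48 + 788) = 20034/740 = 20034*(1/740) = 10017/370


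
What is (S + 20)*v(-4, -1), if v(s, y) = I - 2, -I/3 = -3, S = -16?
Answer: 28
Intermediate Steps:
I = 9 (I = -3*(-3) = 9)
v(s, y) = 7 (v(s, y) = 9 - 2 = 7)
(S + 20)*v(-4, -1) = (-16 + 20)*7 = 4*7 = 28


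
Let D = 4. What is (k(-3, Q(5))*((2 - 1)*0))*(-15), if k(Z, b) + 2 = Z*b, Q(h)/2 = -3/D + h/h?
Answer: 0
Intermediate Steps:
Q(h) = ½ (Q(h) = 2*(-3/4 + h/h) = 2*(-3*¼ + 1) = 2*(-¾ + 1) = 2*(¼) = ½)
k(Z, b) = -2 + Z*b
(k(-3, Q(5))*((2 - 1)*0))*(-15) = ((-2 - 3*½)*((2 - 1)*0))*(-15) = ((-2 - 3/2)*(1*0))*(-15) = -7/2*0*(-15) = 0*(-15) = 0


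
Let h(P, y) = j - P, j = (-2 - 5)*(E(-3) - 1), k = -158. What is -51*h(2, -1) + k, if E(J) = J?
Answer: -1484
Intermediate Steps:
j = 28 (j = (-2 - 5)*(-3 - 1) = -7*(-4) = 28)
h(P, y) = 28 - P
-51*h(2, -1) + k = -51*(28 - 1*2) - 158 = -51*(28 - 2) - 158 = -51*26 - 158 = -1326 - 158 = -1484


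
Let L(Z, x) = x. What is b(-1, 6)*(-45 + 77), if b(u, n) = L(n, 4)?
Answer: 128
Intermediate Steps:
b(u, n) = 4
b(-1, 6)*(-45 + 77) = 4*(-45 + 77) = 4*32 = 128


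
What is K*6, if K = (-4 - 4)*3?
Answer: -144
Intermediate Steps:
K = -24 (K = -8*3 = -24)
K*6 = -24*6 = -144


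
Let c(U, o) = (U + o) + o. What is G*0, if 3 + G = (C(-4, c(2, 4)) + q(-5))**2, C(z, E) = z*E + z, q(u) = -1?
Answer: 0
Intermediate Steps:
c(U, o) = U + 2*o
C(z, E) = z + E*z (C(z, E) = E*z + z = z + E*z)
G = 2022 (G = -3 + (-4*(1 + (2 + 2*4)) - 1)**2 = -3 + (-4*(1 + (2 + 8)) - 1)**2 = -3 + (-4*(1 + 10) - 1)**2 = -3 + (-4*11 - 1)**2 = -3 + (-44 - 1)**2 = -3 + (-45)**2 = -3 + 2025 = 2022)
G*0 = 2022*0 = 0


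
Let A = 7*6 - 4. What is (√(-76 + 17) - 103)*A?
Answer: -3914 + 38*I*√59 ≈ -3914.0 + 291.88*I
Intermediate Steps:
A = 38 (A = 42 - 4 = 38)
(√(-76 + 17) - 103)*A = (√(-76 + 17) - 103)*38 = (√(-59) - 103)*38 = (I*√59 - 103)*38 = (-103 + I*√59)*38 = -3914 + 38*I*√59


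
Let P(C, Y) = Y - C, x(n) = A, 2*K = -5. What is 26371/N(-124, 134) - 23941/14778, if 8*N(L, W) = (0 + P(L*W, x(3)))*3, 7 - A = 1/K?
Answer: 3206237743/1228303026 ≈ 2.6103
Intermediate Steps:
K = -5/2 (K = (½)*(-5) = -5/2 ≈ -2.5000)
A = 37/5 (A = 7 - 1/(-5/2) = 7 - 1*(-⅖) = 7 + ⅖ = 37/5 ≈ 7.4000)
x(n) = 37/5
N(L, W) = 111/40 - 3*L*W/8 (N(L, W) = ((0 + (37/5 - L*W))*3)/8 = ((37/5 - L*W)*3)/8 = (111/5 - 3*L*W)/8 = 111/40 - 3*L*W/8)
26371/N(-124, 134) - 23941/14778 = 26371/(111/40 - 3/8*(-124)*134) - 23941/14778 = 26371/(111/40 + 6231) - 23941*1/14778 = 26371/(249351/40) - 23941/14778 = 26371*(40/249351) - 23941/14778 = 1054840/249351 - 23941/14778 = 3206237743/1228303026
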